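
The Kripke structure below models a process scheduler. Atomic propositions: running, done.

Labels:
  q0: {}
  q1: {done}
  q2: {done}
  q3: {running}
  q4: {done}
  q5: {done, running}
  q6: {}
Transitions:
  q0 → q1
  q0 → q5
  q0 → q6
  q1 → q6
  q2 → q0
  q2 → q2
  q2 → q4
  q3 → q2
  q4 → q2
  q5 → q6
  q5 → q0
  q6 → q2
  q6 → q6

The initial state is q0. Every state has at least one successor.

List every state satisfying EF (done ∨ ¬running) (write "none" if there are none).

States satisfying done ∨ ¬running: {q0, q1, q2, q4, q5, q6}.
States satisfying EF (done ∨ ¬running): {q0, q1, q2, q3, q4, q5, q6}.

{q0, q1, q2, q3, q4, q5, q6}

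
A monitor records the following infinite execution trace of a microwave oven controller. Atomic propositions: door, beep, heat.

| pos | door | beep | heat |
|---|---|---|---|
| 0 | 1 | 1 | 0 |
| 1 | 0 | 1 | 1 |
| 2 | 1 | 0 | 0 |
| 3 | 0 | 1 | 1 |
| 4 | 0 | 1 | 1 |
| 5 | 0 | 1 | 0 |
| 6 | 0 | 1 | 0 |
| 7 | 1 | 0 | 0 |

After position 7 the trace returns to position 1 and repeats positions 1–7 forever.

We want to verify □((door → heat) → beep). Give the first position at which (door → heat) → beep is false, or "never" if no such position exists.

never

(door → heat) → beep holds at every position 0..7, and those are all the positions the trace ever visits, so the invariant □((door → heat) → beep) is never violated.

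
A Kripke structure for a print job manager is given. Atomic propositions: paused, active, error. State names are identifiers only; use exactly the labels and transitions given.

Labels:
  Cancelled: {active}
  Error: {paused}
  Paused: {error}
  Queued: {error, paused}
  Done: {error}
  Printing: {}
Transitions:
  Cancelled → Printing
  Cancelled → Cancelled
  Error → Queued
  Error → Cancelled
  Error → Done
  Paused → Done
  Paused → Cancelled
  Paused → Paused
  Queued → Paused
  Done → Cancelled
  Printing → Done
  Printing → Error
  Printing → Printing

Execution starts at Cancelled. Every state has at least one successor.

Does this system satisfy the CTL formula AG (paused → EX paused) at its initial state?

No

States satisfying paused → EX paused: {Cancelled, Error, Paused, Done, Printing}.
States satisfying AG (paused → EX paused): ∅.
Queued is reachable from Cancelled and violates paused → EX paused, so AG fails at Cancelled.
Cancelled ∉ Sat(AG (paused → EX paused)).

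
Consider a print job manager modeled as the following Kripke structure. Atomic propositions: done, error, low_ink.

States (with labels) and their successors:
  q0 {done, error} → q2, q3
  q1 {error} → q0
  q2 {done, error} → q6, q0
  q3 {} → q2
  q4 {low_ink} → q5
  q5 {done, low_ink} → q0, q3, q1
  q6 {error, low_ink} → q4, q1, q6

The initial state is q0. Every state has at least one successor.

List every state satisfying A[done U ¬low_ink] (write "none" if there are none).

{q0, q1, q2, q3, q5}

States satisfying done: {q0, q2, q5}.
States satisfying ¬low_ink: {q0, q1, q2, q3}.
States satisfying A[done U ¬low_ink]: {q0, q1, q2, q3, q5}.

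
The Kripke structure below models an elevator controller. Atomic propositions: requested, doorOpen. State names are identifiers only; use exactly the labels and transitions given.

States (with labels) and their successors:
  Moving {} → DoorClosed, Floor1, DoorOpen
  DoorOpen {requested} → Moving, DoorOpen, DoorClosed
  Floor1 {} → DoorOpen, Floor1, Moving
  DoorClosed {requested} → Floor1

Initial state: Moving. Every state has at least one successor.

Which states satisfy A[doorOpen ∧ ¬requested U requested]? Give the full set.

{DoorOpen, DoorClosed}

States satisfying doorOpen ∧ ¬requested: ∅.
States satisfying requested: {DoorOpen, DoorClosed}.
States satisfying A[doorOpen ∧ ¬requested U requested]: {DoorOpen, DoorClosed}.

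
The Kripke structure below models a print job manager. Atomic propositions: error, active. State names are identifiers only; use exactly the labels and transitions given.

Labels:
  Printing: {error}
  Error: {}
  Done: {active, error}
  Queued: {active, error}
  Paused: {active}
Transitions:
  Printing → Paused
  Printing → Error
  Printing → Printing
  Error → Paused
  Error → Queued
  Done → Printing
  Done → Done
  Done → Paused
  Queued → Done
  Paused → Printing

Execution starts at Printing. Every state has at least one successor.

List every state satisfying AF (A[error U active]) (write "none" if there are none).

States satisfying A[error U active]: {Done, Queued, Paused}.
States satisfying AF (A[error U active]): {Error, Done, Queued, Paused}.

{Error, Done, Queued, Paused}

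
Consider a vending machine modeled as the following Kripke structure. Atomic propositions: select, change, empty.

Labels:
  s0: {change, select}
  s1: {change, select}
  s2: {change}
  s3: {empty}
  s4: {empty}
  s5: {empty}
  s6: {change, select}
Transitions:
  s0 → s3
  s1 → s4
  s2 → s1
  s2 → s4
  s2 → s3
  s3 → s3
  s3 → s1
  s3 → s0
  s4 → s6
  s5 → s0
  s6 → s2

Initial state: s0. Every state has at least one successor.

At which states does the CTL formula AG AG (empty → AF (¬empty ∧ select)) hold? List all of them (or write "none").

none

States satisfying AG (empty → AF (¬empty ∧ select)): ∅.
States satisfying AG AG (empty → AF (¬empty ∧ select)): ∅.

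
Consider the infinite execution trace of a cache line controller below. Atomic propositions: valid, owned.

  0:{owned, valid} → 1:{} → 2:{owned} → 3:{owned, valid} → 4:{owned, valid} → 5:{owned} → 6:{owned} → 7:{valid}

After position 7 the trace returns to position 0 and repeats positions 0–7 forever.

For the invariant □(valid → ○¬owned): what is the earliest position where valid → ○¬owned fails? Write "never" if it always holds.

3

Check valid → ○¬owned at each position in order: 0 ✓, 1 ✓, 2 ✓.
At position 3 the labels are {owned, valid} and the next position 4 has {owned, valid}, so valid → ○¬owned is false there. This is the first violation.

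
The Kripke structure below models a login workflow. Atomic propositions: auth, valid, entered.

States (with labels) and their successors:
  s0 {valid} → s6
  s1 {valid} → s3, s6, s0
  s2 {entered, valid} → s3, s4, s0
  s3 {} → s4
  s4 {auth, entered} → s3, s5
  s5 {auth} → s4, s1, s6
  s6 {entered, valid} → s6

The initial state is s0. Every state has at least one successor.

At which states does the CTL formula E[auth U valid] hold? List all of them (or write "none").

States satisfying auth: {s4, s5}.
States satisfying valid: {s0, s1, s2, s6}.
States satisfying E[auth U valid]: {s0, s1, s2, s4, s5, s6}.

{s0, s1, s2, s4, s5, s6}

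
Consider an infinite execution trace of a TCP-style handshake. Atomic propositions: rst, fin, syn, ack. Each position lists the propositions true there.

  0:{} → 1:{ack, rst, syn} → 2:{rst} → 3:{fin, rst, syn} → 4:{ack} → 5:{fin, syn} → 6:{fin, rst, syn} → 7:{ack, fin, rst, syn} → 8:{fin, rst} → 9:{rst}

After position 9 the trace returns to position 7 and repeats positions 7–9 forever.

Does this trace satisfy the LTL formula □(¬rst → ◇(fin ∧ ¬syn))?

¬rst → ◇(fin ∧ ¬syn) holds at every position 0..9, and those are all positions ever visited, so □(¬rst → ◇(fin ∧ ¬syn)) holds.
Positions where ¬rst holds: 0, 4, 5.
Check ◇(fin ∧ ¬syn) at each: 0→ok, 4→ok, 5→ok.

Holds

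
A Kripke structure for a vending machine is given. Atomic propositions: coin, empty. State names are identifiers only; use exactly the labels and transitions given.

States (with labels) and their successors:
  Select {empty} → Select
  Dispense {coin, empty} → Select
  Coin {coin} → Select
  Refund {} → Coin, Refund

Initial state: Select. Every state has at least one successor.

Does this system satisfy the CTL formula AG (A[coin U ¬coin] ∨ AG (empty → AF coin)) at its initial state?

States satisfying A[coin U ¬coin] ∨ AG (empty → AF coin): {Select, Dispense, Coin, Refund}.
States satisfying AG (A[coin U ¬coin] ∨ AG (empty → AF coin)): {Select, Dispense, Coin, Refund}.
Every state reachable from Select satisfies A[coin U ¬coin] ∨ AG (empty → AF coin).
Select ∈ Sat(AG (A[coin U ¬coin] ∨ AG (empty → AF coin))).

Yes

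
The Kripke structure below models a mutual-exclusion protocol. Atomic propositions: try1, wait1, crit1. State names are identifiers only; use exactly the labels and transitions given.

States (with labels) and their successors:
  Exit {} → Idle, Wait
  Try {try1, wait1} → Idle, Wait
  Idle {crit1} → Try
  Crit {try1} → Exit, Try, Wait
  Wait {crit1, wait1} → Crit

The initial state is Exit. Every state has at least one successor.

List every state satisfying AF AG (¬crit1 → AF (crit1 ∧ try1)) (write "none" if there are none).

none

States satisfying AG (¬crit1 → AF (crit1 ∧ try1)): ∅.
States satisfying AF AG (¬crit1 → AF (crit1 ∧ try1)): ∅.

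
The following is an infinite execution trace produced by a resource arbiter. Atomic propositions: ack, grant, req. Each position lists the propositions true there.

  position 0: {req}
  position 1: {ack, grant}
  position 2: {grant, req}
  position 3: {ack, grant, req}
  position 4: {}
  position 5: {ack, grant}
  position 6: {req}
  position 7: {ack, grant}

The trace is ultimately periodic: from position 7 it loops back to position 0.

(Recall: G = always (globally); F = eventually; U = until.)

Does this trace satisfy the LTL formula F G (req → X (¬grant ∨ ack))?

Yes

G (req → X (¬grant ∨ ack)) holds at position 0, which is reachable from 0, so F G (req → X (¬grant ∨ ack)) holds.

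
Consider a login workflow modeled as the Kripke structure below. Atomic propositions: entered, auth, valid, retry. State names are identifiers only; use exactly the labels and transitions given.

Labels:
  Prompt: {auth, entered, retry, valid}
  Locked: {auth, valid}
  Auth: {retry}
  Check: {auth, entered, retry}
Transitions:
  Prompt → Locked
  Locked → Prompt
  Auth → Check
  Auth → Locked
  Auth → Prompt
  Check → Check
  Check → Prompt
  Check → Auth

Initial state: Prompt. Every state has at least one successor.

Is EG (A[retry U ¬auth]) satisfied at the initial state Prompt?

Does not hold

States satisfying A[retry U ¬auth]: {Auth}.
States satisfying EG (A[retry U ¬auth]): ∅.
No suitable path/successor from Prompt witnesses the formula.
Prompt ∉ Sat(EG (A[retry U ¬auth])).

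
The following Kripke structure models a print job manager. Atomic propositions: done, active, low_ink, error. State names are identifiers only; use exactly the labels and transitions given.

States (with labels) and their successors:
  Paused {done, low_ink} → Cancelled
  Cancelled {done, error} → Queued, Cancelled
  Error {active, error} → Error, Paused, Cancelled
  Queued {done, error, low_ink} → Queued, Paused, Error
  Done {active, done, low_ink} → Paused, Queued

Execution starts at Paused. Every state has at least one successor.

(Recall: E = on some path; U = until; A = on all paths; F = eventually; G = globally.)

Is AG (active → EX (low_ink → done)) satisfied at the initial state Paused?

States satisfying active → EX (low_ink → done): {Paused, Cancelled, Error, Queued, Done}.
States satisfying AG (active → EX (low_ink → done)): {Paused, Cancelled, Error, Queued, Done}.
Every state reachable from Paused satisfies active → EX (low_ink → done).
Paused ∈ Sat(AG (active → EX (low_ink → done))).

Satisfied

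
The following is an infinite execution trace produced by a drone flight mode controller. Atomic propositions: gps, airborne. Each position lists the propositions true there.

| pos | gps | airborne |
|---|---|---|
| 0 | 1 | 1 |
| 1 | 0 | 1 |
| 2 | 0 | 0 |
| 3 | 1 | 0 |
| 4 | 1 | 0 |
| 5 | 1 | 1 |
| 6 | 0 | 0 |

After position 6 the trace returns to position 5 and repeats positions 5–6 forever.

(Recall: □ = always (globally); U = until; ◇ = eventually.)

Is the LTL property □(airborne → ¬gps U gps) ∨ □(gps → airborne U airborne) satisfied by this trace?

Satisfied

airborne → ¬gps U gps holds at every position 0..6, and those are all positions ever visited, so □(airborne → ¬gps U gps) holds.
Positions where airborne holds: 0, 1, 5.
Check ¬gps U gps at each: 0→ok, 1→ok, 5→ok.
gps → airborne U airborne must hold at every position from 0 onward. It fails at position 3, so □(gps → airborne U airborne) is false.
Positions where gps holds: 0, 3, 4, 5.
Check airborne U airborne at each: 0→ok, 3→fails, 4→fails, 5→ok.
At position 0: □(airborne → ¬gps U gps) is true; □(gps → airborne U airborne) is false; so □(airborne → ¬gps U gps) ∨ □(gps → airborne U airborne) is true.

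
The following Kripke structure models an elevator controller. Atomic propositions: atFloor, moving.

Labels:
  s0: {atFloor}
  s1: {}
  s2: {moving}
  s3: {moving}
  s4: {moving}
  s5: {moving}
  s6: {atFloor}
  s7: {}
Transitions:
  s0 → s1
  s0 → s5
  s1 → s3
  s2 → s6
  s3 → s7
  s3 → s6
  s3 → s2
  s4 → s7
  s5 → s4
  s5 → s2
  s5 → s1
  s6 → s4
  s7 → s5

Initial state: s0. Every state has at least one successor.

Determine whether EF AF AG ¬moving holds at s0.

Does not hold

States satisfying AF AG ¬moving: ∅.
States satisfying EF AF AG ¬moving: ∅.
No suitable path/successor from s0 witnesses the formula.
s0 ∉ Sat(EF AF AG ¬moving).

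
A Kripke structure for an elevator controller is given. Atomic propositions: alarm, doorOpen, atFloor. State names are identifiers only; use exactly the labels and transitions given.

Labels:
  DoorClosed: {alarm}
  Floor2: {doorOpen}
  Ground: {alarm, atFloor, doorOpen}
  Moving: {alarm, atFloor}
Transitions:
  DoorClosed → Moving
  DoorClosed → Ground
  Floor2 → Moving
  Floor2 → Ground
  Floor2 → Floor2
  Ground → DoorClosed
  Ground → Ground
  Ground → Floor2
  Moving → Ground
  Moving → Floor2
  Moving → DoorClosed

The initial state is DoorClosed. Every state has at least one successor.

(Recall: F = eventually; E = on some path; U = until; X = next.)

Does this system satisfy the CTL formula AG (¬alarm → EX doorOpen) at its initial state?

Satisfied

States satisfying ¬alarm → EX doorOpen: {DoorClosed, Floor2, Ground, Moving}.
States satisfying AG (¬alarm → EX doorOpen): {DoorClosed, Floor2, Ground, Moving}.
Every state reachable from DoorClosed satisfies ¬alarm → EX doorOpen.
DoorClosed ∈ Sat(AG (¬alarm → EX doorOpen)).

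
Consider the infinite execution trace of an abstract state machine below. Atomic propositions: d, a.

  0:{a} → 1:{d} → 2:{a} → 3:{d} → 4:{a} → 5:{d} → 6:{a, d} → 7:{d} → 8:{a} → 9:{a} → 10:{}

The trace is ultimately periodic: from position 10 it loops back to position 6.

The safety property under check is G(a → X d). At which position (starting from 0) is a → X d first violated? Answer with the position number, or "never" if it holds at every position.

8

Check a → X d at each position in order: 0 ✓, 1 ✓, 2 ✓, 3 ✓, 4 ✓, 5 ✓, 6 ✓, 7 ✓.
At position 8 the labels are {a} and the next position 9 has {a}, so a → X d is false there. This is the first violation.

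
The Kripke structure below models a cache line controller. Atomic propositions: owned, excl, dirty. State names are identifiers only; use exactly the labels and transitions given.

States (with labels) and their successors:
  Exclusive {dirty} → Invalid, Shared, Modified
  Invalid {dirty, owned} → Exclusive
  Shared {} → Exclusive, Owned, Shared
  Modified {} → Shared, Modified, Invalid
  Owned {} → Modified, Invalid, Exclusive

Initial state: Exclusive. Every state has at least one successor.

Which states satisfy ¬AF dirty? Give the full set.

{Shared, Modified, Owned}

States satisfying dirty: {Exclusive, Invalid}.
States satisfying AF dirty: {Exclusive, Invalid}.
States satisfying ¬AF dirty: {Shared, Modified, Owned}.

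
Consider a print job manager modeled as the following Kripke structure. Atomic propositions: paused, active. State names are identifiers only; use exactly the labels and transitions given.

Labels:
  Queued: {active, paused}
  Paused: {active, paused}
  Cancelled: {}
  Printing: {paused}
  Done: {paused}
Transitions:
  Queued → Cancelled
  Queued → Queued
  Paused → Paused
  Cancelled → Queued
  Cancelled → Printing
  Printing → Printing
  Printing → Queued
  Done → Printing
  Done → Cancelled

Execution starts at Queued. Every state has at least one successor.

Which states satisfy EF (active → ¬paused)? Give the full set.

{Queued, Cancelled, Printing, Done}

States satisfying active → ¬paused: {Cancelled, Printing, Done}.
States satisfying EF (active → ¬paused): {Queued, Cancelled, Printing, Done}.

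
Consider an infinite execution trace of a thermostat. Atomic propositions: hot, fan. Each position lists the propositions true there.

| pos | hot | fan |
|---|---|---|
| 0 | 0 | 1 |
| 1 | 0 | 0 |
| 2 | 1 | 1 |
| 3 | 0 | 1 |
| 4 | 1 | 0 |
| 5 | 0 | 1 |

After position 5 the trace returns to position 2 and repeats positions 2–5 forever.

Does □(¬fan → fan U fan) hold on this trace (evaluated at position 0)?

¬fan → fan U fan must hold at every position from 0 onward. It fails at position 1, so □(¬fan → fan U fan) is false.
Positions where ¬fan holds: 1, 4.
Check fan U fan at each: 1→fails, 4→fails.

No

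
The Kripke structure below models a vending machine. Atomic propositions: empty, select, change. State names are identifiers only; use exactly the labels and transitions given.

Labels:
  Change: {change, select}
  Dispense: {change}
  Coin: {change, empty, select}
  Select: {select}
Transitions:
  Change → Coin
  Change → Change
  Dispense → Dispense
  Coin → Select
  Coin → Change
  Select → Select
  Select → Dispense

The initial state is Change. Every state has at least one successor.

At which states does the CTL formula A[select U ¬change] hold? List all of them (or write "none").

States satisfying select: {Change, Coin, Select}.
States satisfying ¬change: {Select}.
States satisfying A[select U ¬change]: {Select}.

{Select}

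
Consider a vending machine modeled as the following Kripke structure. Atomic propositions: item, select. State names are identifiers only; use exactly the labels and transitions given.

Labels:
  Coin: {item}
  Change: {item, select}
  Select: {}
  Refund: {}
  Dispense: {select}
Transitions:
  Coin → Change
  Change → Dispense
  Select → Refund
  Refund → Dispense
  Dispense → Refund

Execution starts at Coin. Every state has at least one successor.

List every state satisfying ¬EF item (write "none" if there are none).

{Select, Refund, Dispense}

States satisfying item: {Coin, Change}.
States satisfying EF item: {Coin, Change}.
States satisfying ¬EF item: {Select, Refund, Dispense}.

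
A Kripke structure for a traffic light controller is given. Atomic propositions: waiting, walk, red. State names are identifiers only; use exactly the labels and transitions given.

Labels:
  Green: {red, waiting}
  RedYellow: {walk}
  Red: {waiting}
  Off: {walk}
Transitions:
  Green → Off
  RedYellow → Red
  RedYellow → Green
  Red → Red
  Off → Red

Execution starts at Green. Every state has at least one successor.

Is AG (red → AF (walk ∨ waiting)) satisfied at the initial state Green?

Satisfied

States satisfying red → AF (walk ∨ waiting): {Green, RedYellow, Red, Off}.
States satisfying AG (red → AF (walk ∨ waiting)): {Green, RedYellow, Red, Off}.
Every state reachable from Green satisfies red → AF (walk ∨ waiting).
Green ∈ Sat(AG (red → AF (walk ∨ waiting))).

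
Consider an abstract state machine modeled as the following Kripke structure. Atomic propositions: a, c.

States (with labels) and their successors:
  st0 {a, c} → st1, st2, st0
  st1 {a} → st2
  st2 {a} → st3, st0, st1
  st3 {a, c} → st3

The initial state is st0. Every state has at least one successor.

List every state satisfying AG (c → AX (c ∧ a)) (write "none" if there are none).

{st3}

States satisfying c → AX (c ∧ a): {st1, st2, st3}.
States satisfying AG (c → AX (c ∧ a)): {st3}.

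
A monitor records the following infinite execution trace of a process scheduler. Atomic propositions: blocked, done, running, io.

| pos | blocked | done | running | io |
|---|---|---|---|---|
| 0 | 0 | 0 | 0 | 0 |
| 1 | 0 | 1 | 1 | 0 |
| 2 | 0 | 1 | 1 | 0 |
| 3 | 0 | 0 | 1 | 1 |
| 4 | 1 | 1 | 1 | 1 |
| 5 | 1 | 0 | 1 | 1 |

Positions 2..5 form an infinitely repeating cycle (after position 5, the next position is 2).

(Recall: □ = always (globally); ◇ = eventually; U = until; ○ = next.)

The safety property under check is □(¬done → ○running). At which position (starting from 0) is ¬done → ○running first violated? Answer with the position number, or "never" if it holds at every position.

¬done → ○running holds at every position 0..5, and those are all the positions the trace ever visits, so the invariant □(¬done → ○running) is never violated.

never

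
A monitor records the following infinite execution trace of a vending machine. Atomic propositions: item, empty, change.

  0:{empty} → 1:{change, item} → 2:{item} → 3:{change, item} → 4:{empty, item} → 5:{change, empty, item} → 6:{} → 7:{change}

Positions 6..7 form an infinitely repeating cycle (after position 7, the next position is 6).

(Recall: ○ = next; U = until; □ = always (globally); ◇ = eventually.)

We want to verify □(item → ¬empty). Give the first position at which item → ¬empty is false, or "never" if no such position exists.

Check item → ¬empty at each position in order: 0 ✓, 1 ✓, 2 ✓, 3 ✓.
At position 4 the labels are {empty, item}, so item → ¬empty is false there. This is the first violation.

4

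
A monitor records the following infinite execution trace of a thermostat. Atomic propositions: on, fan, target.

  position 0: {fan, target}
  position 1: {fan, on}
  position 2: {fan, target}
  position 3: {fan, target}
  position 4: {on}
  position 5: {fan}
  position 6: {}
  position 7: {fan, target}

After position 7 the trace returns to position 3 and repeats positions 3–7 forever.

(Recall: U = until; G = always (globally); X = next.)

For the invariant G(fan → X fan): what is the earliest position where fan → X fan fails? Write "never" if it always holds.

3

Check fan → X fan at each position in order: 0 ✓, 1 ✓, 2 ✓.
At position 3 the labels are {fan, target} and the next position 4 has {on}, so fan → X fan is false there. This is the first violation.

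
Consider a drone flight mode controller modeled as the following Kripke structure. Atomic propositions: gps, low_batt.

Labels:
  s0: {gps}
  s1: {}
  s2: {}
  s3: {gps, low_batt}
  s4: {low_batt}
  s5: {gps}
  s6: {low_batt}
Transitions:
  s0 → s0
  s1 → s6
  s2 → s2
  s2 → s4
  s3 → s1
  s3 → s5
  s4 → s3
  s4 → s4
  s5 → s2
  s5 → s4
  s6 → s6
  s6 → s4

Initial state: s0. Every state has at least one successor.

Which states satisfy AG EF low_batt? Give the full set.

States satisfying EF low_batt: {s1, s2, s3, s4, s5, s6}.
States satisfying AG EF low_batt: {s1, s2, s3, s4, s5, s6}.

{s1, s2, s3, s4, s5, s6}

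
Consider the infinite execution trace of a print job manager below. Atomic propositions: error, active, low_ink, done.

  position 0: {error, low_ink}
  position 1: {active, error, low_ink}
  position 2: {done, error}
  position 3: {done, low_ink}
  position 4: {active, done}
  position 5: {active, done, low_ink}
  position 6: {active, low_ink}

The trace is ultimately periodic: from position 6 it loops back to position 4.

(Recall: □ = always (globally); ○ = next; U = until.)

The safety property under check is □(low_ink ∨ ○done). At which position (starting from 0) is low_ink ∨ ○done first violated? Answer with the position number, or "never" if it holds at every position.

low_ink ∨ ○done holds at every position 0..6, and those are all the positions the trace ever visits, so the invariant □(low_ink ∨ ○done) is never violated.

never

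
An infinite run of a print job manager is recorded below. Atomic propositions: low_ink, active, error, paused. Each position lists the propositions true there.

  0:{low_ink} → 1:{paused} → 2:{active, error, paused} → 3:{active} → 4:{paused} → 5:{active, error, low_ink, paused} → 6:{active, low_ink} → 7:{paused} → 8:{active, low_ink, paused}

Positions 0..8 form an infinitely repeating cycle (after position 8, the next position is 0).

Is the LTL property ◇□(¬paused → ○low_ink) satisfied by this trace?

No

□(¬paused → ○low_ink) is false at every position 0..8, so it never becomes true and ◇□(¬paused → ○low_ink) fails.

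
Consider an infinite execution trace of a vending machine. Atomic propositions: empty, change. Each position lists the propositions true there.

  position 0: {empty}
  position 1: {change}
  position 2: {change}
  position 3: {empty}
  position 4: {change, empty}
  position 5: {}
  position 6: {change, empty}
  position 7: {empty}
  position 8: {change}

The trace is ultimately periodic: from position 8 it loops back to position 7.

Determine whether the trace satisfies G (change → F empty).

Holds

change → F empty holds at every position 0..8, and those are all positions ever visited, so G (change → F empty) holds.
Positions where change holds: 1, 2, 4, 6, 8.
Check F empty at each: 1→ok, 2→ok, 4→ok, 6→ok, 8→ok.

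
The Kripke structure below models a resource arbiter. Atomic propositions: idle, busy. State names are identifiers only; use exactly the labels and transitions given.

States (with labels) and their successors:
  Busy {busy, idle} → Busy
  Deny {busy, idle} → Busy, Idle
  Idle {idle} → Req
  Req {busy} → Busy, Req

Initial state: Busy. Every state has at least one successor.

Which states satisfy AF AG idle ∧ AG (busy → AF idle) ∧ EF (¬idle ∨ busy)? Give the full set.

States satisfying AG idle: {Busy}.
States satisfying AF AG idle: {Busy}.
States satisfying busy → AF idle: {Busy, Deny, Idle}.
States satisfying AG (busy → AF idle): {Busy}.
States satisfying AF AG idle ∧ AG (busy → AF idle): {Busy}.
States satisfying ¬idle ∨ busy: {Busy, Deny, Req}.
States satisfying EF (¬idle ∨ busy): {Busy, Deny, Idle, Req}.
States satisfying AF AG idle ∧ AG (busy → AF idle) ∧ EF (¬idle ∨ busy): {Busy}.

{Busy}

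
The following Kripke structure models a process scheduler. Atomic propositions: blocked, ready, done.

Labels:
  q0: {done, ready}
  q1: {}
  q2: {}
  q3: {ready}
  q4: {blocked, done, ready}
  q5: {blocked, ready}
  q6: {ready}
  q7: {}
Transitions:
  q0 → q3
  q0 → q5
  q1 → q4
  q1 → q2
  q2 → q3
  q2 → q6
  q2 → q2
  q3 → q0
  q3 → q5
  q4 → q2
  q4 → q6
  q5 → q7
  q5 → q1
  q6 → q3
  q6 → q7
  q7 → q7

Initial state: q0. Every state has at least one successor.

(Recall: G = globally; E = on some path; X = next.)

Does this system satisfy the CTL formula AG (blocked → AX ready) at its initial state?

States satisfying blocked → AX ready: {q0, q1, q2, q3, q6, q7}.
States satisfying AG (blocked → AX ready): {q7}.
q4 is reachable from q0 and violates blocked → AX ready, so AG fails at q0.
q0 ∉ Sat(AG (blocked → AX ready)).

Does not hold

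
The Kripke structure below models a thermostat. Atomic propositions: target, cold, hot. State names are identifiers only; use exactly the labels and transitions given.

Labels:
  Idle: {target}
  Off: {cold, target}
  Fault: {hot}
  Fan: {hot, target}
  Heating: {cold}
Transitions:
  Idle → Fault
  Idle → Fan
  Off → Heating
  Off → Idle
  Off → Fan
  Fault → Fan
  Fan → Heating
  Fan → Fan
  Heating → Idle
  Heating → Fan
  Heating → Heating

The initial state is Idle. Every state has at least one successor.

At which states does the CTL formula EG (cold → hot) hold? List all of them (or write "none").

{Idle, Fault, Fan}

States satisfying cold → hot: {Idle, Fault, Fan}.
States satisfying EG (cold → hot): {Idle, Fault, Fan}.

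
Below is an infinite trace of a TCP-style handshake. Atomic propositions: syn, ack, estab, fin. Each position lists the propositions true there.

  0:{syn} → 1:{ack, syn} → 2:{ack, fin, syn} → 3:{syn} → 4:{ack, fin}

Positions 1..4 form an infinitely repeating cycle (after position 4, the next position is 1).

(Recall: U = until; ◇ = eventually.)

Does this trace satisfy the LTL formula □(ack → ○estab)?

Violated

ack → ○estab must hold at every position from 0 onward. It fails at position 1, so □(ack → ○estab) is false.
Positions where ack holds: 1, 2, 4.
Check ○estab at each: 1→fails, 2→fails, 4→fails.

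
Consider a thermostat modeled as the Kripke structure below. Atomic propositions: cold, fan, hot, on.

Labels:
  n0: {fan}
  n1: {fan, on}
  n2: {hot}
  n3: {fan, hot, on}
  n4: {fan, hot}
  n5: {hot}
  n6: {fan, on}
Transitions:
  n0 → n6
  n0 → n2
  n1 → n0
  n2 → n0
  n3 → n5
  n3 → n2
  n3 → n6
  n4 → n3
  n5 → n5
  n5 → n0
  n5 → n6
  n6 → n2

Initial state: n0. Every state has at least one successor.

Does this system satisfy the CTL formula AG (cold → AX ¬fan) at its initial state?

Yes

States satisfying cold → AX ¬fan: {n0, n1, n2, n3, n4, n5, n6}.
States satisfying AG (cold → AX ¬fan): {n0, n1, n2, n3, n4, n5, n6}.
Every state reachable from n0 satisfies cold → AX ¬fan.
n0 ∈ Sat(AG (cold → AX ¬fan)).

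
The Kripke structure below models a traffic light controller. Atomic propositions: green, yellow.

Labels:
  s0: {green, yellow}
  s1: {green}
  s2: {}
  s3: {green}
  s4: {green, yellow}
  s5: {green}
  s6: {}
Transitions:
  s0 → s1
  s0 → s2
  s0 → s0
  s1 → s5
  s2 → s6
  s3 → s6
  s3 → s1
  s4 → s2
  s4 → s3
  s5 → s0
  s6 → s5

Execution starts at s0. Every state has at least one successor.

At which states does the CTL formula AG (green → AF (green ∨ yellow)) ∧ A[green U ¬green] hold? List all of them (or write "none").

{s2, s6}

States satisfying green → AF (green ∨ yellow): {s0, s1, s2, s3, s4, s5, s6}.
States satisfying AG (green → AF (green ∨ yellow)): {s0, s1, s2, s3, s4, s5, s6}.
States satisfying green: {s0, s1, s3, s4, s5}.
States satisfying ¬green: {s2, s6}.
States satisfying A[green U ¬green]: {s2, s6}.
States satisfying AG (green → AF (green ∨ yellow)) ∧ A[green U ¬green]: {s2, s6}.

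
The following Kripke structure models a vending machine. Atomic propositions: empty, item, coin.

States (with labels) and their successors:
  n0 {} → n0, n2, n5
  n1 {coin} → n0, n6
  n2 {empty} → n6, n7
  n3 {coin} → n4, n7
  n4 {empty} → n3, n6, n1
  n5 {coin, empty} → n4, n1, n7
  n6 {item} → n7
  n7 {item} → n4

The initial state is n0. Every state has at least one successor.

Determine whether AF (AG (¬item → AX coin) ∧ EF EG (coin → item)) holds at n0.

States satisfying AG (¬item → AX coin) ∧ EF EG (coin → item): ∅.
States satisfying AF (AG (¬item → AX coin) ∧ EF EG (coin → item)): ∅.
There is a path from n0 along which AG (¬item → AX coin) ∧ EF EG (coin → item) never holds.
n0 ∉ Sat(AF (AG (¬item → AX coin) ∧ EF EG (coin → item))).

No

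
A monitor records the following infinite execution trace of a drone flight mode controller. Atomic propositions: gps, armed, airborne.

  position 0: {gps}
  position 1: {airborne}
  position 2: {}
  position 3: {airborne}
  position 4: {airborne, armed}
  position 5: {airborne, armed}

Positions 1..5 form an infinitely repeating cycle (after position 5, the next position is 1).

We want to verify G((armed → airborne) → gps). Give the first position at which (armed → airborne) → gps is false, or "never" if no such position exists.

1

Check (armed → airborne) → gps at each position in order: 0 ✓.
At position 1 the labels are {airborne}, so (armed → airborne) → gps is false there. This is the first violation.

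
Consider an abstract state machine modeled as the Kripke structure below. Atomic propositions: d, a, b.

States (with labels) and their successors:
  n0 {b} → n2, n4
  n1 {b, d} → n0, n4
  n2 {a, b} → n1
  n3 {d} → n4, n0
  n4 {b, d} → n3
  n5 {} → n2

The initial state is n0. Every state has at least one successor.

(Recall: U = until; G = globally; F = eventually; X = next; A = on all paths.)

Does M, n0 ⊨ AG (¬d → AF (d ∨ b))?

Satisfied

States satisfying ¬d → AF (d ∨ b): {n0, n1, n2, n3, n4, n5}.
States satisfying AG (¬d → AF (d ∨ b)): {n0, n1, n2, n3, n4, n5}.
Every state reachable from n0 satisfies ¬d → AF (d ∨ b).
n0 ∈ Sat(AG (¬d → AF (d ∨ b))).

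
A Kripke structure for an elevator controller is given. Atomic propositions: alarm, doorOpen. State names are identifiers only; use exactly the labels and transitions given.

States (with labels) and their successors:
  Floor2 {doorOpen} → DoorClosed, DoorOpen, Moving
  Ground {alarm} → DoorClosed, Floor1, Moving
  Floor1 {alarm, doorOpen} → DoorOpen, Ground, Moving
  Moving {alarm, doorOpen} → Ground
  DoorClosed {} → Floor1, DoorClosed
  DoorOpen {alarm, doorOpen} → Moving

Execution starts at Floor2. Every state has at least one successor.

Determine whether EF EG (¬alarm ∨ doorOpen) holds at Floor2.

States satisfying EG (¬alarm ∨ doorOpen): {Floor2, DoorClosed}.
States satisfying EF EG (¬alarm ∨ doorOpen): {Floor2, Ground, Floor1, Moving, DoorClosed, DoorOpen}.
Some path from Floor2 reaches a state where EG (¬alarm ∨ doorOpen) holds.
Floor2 ∈ Sat(EF EG (¬alarm ∨ doorOpen)).

Yes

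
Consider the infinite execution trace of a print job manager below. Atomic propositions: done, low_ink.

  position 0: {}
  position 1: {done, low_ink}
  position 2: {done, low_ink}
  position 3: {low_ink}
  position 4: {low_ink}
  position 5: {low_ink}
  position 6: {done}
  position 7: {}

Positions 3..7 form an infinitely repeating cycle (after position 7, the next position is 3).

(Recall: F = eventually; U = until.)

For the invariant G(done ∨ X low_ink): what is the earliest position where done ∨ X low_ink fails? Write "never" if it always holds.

Check done ∨ X low_ink at each position in order: 0 ✓, 1 ✓, 2 ✓, 3 ✓, 4 ✓.
At position 5 the labels are {low_ink} and the next position 6 has {done}, so done ∨ X low_ink is false there. This is the first violation.

5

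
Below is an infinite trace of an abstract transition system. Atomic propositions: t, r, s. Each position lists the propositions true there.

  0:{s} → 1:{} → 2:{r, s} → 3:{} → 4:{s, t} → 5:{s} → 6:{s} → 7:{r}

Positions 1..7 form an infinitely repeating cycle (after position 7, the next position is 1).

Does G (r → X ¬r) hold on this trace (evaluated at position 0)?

r → X ¬r holds at every position 0..7, and those are all positions ever visited, so G (r → X ¬r) holds.
Positions where r holds: 2, 7.
Check X ¬r at each: 2→ok, 7→ok.

Yes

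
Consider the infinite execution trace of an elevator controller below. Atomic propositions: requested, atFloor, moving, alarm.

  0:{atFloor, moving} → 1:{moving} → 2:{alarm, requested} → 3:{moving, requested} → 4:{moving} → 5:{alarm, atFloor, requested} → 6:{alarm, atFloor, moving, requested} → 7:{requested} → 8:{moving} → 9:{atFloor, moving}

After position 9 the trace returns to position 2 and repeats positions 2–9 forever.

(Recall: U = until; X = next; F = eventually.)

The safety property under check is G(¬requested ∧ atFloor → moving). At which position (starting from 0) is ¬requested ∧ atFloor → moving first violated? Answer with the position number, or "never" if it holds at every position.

¬requested ∧ atFloor → moving holds at every position 0..9, and those are all the positions the trace ever visits, so the invariant G(¬requested ∧ atFloor → moving) is never violated.

never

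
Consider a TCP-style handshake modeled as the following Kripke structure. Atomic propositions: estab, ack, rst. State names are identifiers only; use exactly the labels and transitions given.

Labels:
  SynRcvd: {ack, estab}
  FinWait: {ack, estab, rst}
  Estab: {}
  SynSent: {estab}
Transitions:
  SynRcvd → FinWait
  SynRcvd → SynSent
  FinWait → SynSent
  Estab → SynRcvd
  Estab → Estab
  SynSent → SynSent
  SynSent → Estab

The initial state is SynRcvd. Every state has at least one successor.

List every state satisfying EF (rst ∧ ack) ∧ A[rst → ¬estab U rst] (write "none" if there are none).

States satisfying rst ∧ ack: {FinWait}.
States satisfying EF (rst ∧ ack): {SynRcvd, FinWait, Estab, SynSent}.
States satisfying rst → ¬estab: {SynRcvd, Estab, SynSent}.
States satisfying rst: {FinWait}.
States satisfying A[rst → ¬estab U rst]: {FinWait}.
States satisfying EF (rst ∧ ack) ∧ A[rst → ¬estab U rst]: {FinWait}.

{FinWait}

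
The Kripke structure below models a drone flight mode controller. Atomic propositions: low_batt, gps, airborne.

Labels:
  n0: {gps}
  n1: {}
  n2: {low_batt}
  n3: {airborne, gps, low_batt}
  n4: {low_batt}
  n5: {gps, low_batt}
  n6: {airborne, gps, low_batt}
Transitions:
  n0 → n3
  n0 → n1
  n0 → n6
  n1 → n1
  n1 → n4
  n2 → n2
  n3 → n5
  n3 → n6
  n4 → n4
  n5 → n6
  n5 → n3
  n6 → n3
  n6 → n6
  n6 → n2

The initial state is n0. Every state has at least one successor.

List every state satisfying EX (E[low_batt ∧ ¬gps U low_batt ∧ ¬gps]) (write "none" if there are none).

States satisfying E[low_batt ∧ ¬gps U low_batt ∧ ¬gps]: {n2, n4}.
States satisfying EX (E[low_batt ∧ ¬gps U low_batt ∧ ¬gps]): {n1, n2, n4, n6}.

{n1, n2, n4, n6}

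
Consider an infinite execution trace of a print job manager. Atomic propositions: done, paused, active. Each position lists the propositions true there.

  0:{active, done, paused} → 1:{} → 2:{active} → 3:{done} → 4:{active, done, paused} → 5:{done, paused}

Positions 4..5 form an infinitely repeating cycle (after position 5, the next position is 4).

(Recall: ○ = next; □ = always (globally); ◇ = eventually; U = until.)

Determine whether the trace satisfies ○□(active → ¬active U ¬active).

The position after 0 is 1; □(active → ¬active U ¬active) is false there.

Does not hold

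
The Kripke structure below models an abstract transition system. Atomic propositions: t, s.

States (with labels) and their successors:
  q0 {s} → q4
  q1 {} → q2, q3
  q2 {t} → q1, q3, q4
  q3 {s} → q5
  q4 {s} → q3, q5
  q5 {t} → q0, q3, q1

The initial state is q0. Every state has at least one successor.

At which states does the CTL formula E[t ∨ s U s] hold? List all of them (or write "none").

{q0, q2, q3, q4, q5}

States satisfying t ∨ s: {q0, q2, q3, q4, q5}.
States satisfying s: {q0, q3, q4}.
States satisfying E[t ∨ s U s]: {q0, q2, q3, q4, q5}.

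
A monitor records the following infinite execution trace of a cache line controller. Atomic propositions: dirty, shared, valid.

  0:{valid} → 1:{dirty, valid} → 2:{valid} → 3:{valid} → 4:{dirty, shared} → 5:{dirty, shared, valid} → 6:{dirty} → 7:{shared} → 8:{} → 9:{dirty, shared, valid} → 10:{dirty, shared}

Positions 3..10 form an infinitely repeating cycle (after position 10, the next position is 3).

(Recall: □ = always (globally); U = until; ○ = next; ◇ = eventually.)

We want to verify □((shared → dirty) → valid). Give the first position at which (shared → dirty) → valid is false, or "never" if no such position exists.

4

Check (shared → dirty) → valid at each position in order: 0 ✓, 1 ✓, 2 ✓, 3 ✓.
At position 4 the labels are {dirty, shared}, so (shared → dirty) → valid is false there. This is the first violation.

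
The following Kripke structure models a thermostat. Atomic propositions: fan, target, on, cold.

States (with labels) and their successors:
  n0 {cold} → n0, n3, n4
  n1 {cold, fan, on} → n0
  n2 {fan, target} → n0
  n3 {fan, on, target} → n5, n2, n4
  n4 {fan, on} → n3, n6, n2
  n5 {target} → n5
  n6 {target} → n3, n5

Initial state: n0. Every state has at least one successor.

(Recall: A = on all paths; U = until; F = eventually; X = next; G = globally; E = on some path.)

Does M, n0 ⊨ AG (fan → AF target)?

Satisfied

States satisfying fan → AF target: {n0, n2, n3, n4, n5, n6}.
States satisfying AG (fan → AF target): {n0, n2, n3, n4, n5, n6}.
Every state reachable from n0 satisfies fan → AF target.
n0 ∈ Sat(AG (fan → AF target)).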